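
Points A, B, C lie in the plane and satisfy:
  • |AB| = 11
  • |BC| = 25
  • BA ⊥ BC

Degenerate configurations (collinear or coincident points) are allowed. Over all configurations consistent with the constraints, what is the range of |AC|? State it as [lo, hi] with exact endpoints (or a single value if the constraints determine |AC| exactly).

|AB| ∈ {11}
|BC| ∈ {25}
|AC| ∈ {√(746)}

|AC| = √(746)  (≈ 27.3130)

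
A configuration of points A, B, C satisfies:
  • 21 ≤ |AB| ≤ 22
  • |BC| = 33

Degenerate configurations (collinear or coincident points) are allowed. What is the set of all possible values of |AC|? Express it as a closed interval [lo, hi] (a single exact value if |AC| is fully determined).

|AB| ∈ [21, 22]
|BC| ∈ {33}
|AC| ∈ [11, 55]

|AC| ∈ [11, 55]  (≈ [11.0000, 55.0000])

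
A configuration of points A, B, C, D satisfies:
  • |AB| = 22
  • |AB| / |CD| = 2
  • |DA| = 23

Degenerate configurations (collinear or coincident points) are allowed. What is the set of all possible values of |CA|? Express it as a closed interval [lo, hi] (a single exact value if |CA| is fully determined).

|CA| ∈ [12, 34]  (≈ [12.0000, 34.0000])

|AB| ∈ {22}
|AD| ∈ {23}
|CD| ∈ {11}
|BD| ∈ [1, 45]
|AC| ∈ [12, 34]
|BC| ∈ [0, 56]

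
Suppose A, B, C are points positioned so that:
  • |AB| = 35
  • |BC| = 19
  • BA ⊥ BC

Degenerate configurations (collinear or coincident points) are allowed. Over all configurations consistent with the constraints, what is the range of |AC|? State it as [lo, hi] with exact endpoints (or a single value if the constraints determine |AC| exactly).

|AC| = √(1586)  (≈ 39.8246)

|AB| ∈ {35}
|BC| ∈ {19}
|AC| ∈ {√(1586)}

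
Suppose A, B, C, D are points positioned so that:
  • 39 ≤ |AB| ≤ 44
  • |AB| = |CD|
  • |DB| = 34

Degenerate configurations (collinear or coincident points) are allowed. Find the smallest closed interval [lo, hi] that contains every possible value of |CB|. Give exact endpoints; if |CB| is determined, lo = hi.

|AB| ∈ [39, 44]
|BD| ∈ {34}
|CD| ∈ [39, 44]
|AD| ∈ [5, 78]
|BC| ∈ [5, 78]
|AC| ∈ [0, 122]

|CB| ∈ [5, 78]  (≈ [5.0000, 78.0000])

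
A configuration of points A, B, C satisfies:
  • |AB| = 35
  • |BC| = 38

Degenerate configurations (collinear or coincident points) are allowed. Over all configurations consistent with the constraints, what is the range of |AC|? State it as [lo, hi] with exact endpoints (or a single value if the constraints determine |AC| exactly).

|AB| ∈ {35}
|BC| ∈ {38}
|AC| ∈ [3, 73]

|AC| ∈ [3, 73]  (≈ [3.0000, 73.0000])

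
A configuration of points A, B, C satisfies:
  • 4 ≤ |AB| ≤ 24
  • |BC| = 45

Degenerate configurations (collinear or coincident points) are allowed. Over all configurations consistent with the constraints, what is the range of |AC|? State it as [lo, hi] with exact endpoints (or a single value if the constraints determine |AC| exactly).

|AC| ∈ [21, 69]  (≈ [21.0000, 69.0000])

|AB| ∈ [4, 24]
|BC| ∈ {45}
|AC| ∈ [21, 69]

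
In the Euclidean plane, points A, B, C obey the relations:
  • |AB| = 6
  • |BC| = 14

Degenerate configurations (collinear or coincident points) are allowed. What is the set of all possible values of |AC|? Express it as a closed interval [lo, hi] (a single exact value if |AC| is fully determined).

|AC| ∈ [8, 20]  (≈ [8.0000, 20.0000])

|AB| ∈ {6}
|BC| ∈ {14}
|AC| ∈ [8, 20]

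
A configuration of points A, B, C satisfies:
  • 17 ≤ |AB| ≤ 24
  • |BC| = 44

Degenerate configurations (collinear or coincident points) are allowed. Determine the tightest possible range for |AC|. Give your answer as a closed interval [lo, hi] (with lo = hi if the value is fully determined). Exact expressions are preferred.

|AB| ∈ [17, 24]
|BC| ∈ {44}
|AC| ∈ [20, 68]

|AC| ∈ [20, 68]  (≈ [20.0000, 68.0000])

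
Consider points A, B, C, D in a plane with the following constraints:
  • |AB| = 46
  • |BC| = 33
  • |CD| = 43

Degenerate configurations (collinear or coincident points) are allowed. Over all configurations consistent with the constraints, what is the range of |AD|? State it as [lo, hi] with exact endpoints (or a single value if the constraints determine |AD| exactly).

|AB| ∈ {46}
|BC| ∈ {33}
|CD| ∈ {43}
|AC| ∈ [13, 79]
|BD| ∈ [10, 76]
|AD| ∈ [0, 122]

|AD| ∈ [0, 122]  (≈ [0.0000, 122.0000])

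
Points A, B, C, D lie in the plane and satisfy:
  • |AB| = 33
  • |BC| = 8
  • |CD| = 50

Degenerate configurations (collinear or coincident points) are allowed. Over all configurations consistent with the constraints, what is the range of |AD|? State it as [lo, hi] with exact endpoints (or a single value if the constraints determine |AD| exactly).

|AB| ∈ {33}
|BC| ∈ {8}
|CD| ∈ {50}
|AC| ∈ [25, 41]
|BD| ∈ [42, 58]
|AD| ∈ [9, 91]

|AD| ∈ [9, 91]  (≈ [9.0000, 91.0000])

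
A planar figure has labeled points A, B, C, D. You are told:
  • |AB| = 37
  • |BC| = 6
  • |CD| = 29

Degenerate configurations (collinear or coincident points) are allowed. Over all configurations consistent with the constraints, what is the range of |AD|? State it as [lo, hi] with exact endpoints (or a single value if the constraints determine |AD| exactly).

|AD| ∈ [2, 72]  (≈ [2.0000, 72.0000])

|AB| ∈ {37}
|BC| ∈ {6}
|CD| ∈ {29}
|AC| ∈ [31, 43]
|BD| ∈ [23, 35]
|AD| ∈ [2, 72]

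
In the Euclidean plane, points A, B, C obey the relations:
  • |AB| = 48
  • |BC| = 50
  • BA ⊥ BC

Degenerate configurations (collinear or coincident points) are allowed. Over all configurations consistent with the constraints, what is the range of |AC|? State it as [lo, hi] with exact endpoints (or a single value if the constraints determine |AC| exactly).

|AB| ∈ {48}
|BC| ∈ {50}
|AC| ∈ {2·√(1201)}

|AC| = 2·√(1201)  (≈ 69.3109)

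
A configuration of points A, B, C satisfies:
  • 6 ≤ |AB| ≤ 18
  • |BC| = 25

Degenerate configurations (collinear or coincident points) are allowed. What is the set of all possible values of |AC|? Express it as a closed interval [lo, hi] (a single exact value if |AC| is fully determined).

|AB| ∈ [6, 18]
|BC| ∈ {25}
|AC| ∈ [7, 43]

|AC| ∈ [7, 43]  (≈ [7.0000, 43.0000])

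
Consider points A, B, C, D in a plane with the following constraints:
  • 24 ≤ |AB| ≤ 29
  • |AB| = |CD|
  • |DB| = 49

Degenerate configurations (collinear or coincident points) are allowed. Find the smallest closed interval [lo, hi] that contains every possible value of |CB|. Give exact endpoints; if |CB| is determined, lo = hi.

|CB| ∈ [20, 78]  (≈ [20.0000, 78.0000])

|AB| ∈ [24, 29]
|BD| ∈ {49}
|CD| ∈ [24, 29]
|AD| ∈ [20, 78]
|BC| ∈ [20, 78]
|AC| ∈ [0, 107]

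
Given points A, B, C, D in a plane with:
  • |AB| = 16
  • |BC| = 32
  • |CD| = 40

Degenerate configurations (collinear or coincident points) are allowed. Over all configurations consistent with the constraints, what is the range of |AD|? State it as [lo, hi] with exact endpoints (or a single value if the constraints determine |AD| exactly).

|AD| ∈ [0, 88]  (≈ [0.0000, 88.0000])

|AB| ∈ {16}
|BC| ∈ {32}
|CD| ∈ {40}
|AC| ∈ [16, 48]
|BD| ∈ [8, 72]
|AD| ∈ [0, 88]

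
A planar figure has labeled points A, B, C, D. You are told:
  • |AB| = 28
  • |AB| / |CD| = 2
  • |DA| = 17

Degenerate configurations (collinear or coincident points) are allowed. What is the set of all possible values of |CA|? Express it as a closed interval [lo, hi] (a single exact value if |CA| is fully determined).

|CA| ∈ [3, 31]  (≈ [3.0000, 31.0000])

|AB| ∈ {28}
|AD| ∈ {17}
|CD| ∈ {14}
|BD| ∈ [11, 45]
|AC| ∈ [3, 31]
|BC| ∈ [0, 59]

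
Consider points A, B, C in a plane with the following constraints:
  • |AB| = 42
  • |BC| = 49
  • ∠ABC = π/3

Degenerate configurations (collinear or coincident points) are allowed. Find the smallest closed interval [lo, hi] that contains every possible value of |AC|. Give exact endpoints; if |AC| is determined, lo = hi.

|AC| = 7·√(43)  (≈ 45.9021)

|AB| ∈ {42}
|BC| ∈ {49}
|AC| ∈ {7·√(43)}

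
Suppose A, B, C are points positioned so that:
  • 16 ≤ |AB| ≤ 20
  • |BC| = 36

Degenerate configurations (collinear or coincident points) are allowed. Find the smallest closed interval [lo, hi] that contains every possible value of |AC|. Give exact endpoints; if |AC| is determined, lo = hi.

|AB| ∈ [16, 20]
|BC| ∈ {36}
|AC| ∈ [16, 56]

|AC| ∈ [16, 56]  (≈ [16.0000, 56.0000])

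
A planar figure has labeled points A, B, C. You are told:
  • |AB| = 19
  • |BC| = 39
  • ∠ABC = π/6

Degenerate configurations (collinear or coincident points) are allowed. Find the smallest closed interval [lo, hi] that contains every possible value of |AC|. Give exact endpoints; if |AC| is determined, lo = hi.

|AB| ∈ {19}
|BC| ∈ {39}
|AC| ∈ {√(1882 - 741·√(3))}

|AC| = √(1882 - 741·√(3))  (≈ 24.4653)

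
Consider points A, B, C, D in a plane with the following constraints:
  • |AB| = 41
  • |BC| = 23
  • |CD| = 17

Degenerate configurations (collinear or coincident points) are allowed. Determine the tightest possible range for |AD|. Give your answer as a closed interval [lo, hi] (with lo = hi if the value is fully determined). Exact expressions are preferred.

|AD| ∈ [1, 81]  (≈ [1.0000, 81.0000])

|AB| ∈ {41}
|BC| ∈ {23}
|CD| ∈ {17}
|AC| ∈ [18, 64]
|BD| ∈ [6, 40]
|AD| ∈ [1, 81]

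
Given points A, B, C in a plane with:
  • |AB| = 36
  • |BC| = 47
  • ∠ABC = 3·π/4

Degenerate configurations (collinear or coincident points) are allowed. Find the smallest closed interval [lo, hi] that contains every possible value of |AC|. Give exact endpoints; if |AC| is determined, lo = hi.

|AC| = √(1692·√(2) + 3505)  (≈ 76.7975)

|AB| ∈ {36}
|BC| ∈ {47}
|AC| ∈ {√(1692·√(2) + 3505)}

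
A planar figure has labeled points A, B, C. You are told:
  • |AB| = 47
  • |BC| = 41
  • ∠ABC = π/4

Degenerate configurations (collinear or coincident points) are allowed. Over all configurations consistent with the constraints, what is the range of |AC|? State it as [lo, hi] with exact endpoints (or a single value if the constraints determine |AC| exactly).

|AB| ∈ {47}
|BC| ∈ {41}
|AC| ∈ {√(3890 - 1927·√(2))}

|AC| = √(3890 - 1927·√(2))  (≈ 34.1293)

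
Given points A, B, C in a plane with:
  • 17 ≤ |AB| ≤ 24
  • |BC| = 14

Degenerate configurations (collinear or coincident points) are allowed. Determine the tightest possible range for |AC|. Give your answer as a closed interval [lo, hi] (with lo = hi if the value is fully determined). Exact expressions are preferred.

|AB| ∈ [17, 24]
|BC| ∈ {14}
|AC| ∈ [3, 38]

|AC| ∈ [3, 38]  (≈ [3.0000, 38.0000])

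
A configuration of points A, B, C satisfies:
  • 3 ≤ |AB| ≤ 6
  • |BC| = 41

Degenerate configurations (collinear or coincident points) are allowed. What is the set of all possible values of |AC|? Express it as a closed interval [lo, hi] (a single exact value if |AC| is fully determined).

|AB| ∈ [3, 6]
|BC| ∈ {41}
|AC| ∈ [35, 47]

|AC| ∈ [35, 47]  (≈ [35.0000, 47.0000])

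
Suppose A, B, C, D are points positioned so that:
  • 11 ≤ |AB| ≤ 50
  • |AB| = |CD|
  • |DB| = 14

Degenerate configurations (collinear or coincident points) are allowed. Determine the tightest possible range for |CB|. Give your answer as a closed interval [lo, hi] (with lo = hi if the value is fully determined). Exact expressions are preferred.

|CB| ∈ [0, 64]  (≈ [0.0000, 64.0000])

|AB| ∈ [11, 50]
|BD| ∈ {14}
|CD| ∈ [11, 50]
|AD| ∈ [0, 64]
|BC| ∈ [0, 64]
|AC| ∈ [0, 114]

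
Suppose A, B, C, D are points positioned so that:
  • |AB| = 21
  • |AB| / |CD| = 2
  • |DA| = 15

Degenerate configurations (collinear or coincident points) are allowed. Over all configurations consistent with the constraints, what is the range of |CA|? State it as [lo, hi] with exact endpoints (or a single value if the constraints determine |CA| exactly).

|AB| ∈ {21}
|AD| ∈ {15}
|CD| ∈ {21/2}
|BD| ∈ [6, 36]
|AC| ∈ [9/2, 51/2]
|BC| ∈ [0, 93/2]

|CA| ∈ [9/2, 51/2]  (≈ [4.5000, 25.5000])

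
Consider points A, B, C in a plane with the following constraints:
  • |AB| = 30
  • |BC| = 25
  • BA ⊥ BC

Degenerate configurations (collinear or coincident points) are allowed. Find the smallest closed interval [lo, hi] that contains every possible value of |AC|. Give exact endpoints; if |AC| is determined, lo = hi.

|AB| ∈ {30}
|BC| ∈ {25}
|AC| ∈ {5·√(61)}

|AC| = 5·√(61)  (≈ 39.0512)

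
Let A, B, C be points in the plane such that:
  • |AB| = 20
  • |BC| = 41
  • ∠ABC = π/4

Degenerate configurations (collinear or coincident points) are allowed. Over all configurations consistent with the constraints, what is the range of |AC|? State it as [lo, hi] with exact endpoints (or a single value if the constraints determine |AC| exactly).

|AC| = √(2081 - 820·√(2))  (≈ 30.3537)

|AB| ∈ {20}
|BC| ∈ {41}
|AC| ∈ {√(2081 - 820·√(2))}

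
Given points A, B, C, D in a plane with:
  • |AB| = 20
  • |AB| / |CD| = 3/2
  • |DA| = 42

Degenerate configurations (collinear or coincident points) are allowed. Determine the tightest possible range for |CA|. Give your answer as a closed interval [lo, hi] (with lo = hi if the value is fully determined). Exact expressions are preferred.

|AB| ∈ {20}
|AD| ∈ {42}
|CD| ∈ {40/3}
|BD| ∈ [22, 62]
|AC| ∈ [86/3, 166/3]
|BC| ∈ [26/3, 226/3]

|CA| ∈ [86/3, 166/3]  (≈ [28.6667, 55.3333])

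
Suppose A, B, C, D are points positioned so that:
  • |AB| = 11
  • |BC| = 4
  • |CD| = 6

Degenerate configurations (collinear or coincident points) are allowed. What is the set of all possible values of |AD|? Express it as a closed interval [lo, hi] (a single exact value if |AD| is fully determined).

|AB| ∈ {11}
|BC| ∈ {4}
|CD| ∈ {6}
|AC| ∈ [7, 15]
|BD| ∈ [2, 10]
|AD| ∈ [1, 21]

|AD| ∈ [1, 21]  (≈ [1.0000, 21.0000])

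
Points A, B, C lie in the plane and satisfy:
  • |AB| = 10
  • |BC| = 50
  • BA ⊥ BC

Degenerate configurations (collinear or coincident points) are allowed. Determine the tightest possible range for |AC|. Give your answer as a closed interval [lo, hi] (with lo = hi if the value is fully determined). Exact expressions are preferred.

|AC| = 10·√(26)  (≈ 50.9902)

|AB| ∈ {10}
|BC| ∈ {50}
|AC| ∈ {10·√(26)}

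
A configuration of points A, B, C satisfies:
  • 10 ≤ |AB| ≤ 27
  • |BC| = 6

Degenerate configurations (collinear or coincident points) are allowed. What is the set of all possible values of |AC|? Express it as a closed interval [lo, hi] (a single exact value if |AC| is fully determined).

|AC| ∈ [4, 33]  (≈ [4.0000, 33.0000])

|AB| ∈ [10, 27]
|BC| ∈ {6}
|AC| ∈ [4, 33]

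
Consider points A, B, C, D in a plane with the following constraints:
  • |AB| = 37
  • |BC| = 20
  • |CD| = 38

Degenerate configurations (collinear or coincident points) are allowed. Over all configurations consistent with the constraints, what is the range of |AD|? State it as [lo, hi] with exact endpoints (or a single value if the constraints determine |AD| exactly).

|AB| ∈ {37}
|BC| ∈ {20}
|CD| ∈ {38}
|AC| ∈ [17, 57]
|BD| ∈ [18, 58]
|AD| ∈ [0, 95]

|AD| ∈ [0, 95]  (≈ [0.0000, 95.0000])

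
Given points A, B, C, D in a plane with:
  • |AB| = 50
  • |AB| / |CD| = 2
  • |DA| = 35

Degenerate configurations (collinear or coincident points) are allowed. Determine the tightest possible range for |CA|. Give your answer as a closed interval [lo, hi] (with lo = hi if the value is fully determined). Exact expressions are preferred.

|AB| ∈ {50}
|AD| ∈ {35}
|CD| ∈ {25}
|BD| ∈ [15, 85]
|AC| ∈ [10, 60]
|BC| ∈ [0, 110]

|CA| ∈ [10, 60]  (≈ [10.0000, 60.0000])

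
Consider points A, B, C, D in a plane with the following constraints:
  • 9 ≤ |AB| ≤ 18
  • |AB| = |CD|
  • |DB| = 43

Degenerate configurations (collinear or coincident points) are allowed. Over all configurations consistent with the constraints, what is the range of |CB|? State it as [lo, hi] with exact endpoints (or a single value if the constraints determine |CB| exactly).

|CB| ∈ [25, 61]  (≈ [25.0000, 61.0000])

|AB| ∈ [9, 18]
|BD| ∈ {43}
|CD| ∈ [9, 18]
|AD| ∈ [25, 61]
|BC| ∈ [25, 61]
|AC| ∈ [7, 79]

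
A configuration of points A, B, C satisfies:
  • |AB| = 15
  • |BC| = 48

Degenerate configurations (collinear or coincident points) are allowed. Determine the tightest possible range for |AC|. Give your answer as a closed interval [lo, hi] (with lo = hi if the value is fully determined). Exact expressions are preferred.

|AC| ∈ [33, 63]  (≈ [33.0000, 63.0000])

|AB| ∈ {15}
|BC| ∈ {48}
|AC| ∈ [33, 63]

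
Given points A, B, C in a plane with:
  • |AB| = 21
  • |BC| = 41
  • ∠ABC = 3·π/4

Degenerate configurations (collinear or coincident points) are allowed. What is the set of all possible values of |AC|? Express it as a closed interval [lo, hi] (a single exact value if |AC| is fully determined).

|AB| ∈ {21}
|BC| ∈ {41}
|AC| ∈ {√(861·√(2) + 2122)}

|AC| = √(861·√(2) + 2122)  (≈ 57.7896)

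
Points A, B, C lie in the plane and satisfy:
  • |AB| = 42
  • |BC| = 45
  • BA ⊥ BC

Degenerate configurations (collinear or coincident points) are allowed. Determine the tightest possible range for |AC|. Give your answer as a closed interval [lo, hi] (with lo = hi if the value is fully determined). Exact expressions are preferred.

|AC| = 3·√(421)  (≈ 61.5549)

|AB| ∈ {42}
|BC| ∈ {45}
|AC| ∈ {3·√(421)}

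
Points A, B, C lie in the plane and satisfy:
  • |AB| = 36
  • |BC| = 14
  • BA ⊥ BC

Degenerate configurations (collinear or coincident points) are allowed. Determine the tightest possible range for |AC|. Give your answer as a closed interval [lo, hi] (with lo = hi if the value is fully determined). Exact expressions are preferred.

|AB| ∈ {36}
|BC| ∈ {14}
|AC| ∈ {2·√(373)}

|AC| = 2·√(373)  (≈ 38.6264)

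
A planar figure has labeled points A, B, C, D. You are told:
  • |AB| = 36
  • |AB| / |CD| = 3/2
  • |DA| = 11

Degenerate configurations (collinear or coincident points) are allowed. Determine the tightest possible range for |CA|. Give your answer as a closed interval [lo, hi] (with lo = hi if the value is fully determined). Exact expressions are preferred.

|CA| ∈ [13, 35]  (≈ [13.0000, 35.0000])

|AB| ∈ {36}
|AD| ∈ {11}
|CD| ∈ {24}
|BD| ∈ [25, 47]
|AC| ∈ [13, 35]
|BC| ∈ [1, 71]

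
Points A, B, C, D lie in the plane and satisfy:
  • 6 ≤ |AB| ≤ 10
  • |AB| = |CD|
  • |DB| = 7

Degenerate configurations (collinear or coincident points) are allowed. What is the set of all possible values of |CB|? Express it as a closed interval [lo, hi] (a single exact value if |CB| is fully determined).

|CB| ∈ [0, 17]  (≈ [0.0000, 17.0000])

|AB| ∈ [6, 10]
|BD| ∈ {7}
|CD| ∈ [6, 10]
|AD| ∈ [0, 17]
|BC| ∈ [0, 17]
|AC| ∈ [0, 27]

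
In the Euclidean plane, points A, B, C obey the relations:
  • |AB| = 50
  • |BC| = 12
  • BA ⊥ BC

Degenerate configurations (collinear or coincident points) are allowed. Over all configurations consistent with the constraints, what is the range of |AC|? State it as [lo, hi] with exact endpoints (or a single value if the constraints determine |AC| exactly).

|AC| = 2·√(661)  (≈ 51.4198)

|AB| ∈ {50}
|BC| ∈ {12}
|AC| ∈ {2·√(661)}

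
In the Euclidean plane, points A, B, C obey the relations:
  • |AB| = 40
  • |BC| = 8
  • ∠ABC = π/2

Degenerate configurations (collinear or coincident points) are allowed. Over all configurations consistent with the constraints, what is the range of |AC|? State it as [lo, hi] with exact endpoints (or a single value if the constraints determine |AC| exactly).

|AC| = 8·√(26)  (≈ 40.7922)

|AB| ∈ {40}
|BC| ∈ {8}
|AC| ∈ {8·√(26)}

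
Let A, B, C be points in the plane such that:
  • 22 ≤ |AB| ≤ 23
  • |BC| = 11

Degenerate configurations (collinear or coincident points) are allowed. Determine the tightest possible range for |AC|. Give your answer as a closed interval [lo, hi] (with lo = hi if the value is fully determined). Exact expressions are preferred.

|AC| ∈ [11, 34]  (≈ [11.0000, 34.0000])

|AB| ∈ [22, 23]
|BC| ∈ {11}
|AC| ∈ [11, 34]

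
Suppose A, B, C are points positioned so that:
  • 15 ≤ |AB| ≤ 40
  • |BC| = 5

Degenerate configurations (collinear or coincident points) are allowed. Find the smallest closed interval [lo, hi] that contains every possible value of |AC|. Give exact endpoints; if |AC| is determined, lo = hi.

|AB| ∈ [15, 40]
|BC| ∈ {5}
|AC| ∈ [10, 45]

|AC| ∈ [10, 45]  (≈ [10.0000, 45.0000])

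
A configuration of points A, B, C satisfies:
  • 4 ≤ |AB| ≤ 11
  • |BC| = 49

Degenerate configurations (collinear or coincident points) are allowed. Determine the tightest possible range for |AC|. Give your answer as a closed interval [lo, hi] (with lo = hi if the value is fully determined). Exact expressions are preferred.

|AB| ∈ [4, 11]
|BC| ∈ {49}
|AC| ∈ [38, 60]

|AC| ∈ [38, 60]  (≈ [38.0000, 60.0000])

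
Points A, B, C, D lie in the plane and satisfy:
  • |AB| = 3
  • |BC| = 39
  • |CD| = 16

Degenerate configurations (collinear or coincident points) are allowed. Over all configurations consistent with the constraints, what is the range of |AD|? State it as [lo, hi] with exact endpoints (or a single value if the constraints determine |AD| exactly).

|AB| ∈ {3}
|BC| ∈ {39}
|CD| ∈ {16}
|AC| ∈ [36, 42]
|BD| ∈ [23, 55]
|AD| ∈ [20, 58]

|AD| ∈ [20, 58]  (≈ [20.0000, 58.0000])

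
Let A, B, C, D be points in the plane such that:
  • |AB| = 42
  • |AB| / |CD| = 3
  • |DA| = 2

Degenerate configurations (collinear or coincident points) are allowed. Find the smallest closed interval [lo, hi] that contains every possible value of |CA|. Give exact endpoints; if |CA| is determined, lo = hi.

|CA| ∈ [12, 16]  (≈ [12.0000, 16.0000])

|AB| ∈ {42}
|AD| ∈ {2}
|CD| ∈ {14}
|BD| ∈ [40, 44]
|AC| ∈ [12, 16]
|BC| ∈ [26, 58]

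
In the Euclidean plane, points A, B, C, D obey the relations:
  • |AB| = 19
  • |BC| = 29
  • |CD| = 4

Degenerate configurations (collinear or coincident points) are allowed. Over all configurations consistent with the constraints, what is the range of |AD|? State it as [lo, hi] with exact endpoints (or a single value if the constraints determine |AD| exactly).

|AB| ∈ {19}
|BC| ∈ {29}
|CD| ∈ {4}
|AC| ∈ [10, 48]
|BD| ∈ [25, 33]
|AD| ∈ [6, 52]

|AD| ∈ [6, 52]  (≈ [6.0000, 52.0000])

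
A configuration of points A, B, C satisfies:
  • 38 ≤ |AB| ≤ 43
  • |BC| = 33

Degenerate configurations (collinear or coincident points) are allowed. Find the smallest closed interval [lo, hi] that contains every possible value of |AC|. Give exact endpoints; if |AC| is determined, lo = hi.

|AC| ∈ [5, 76]  (≈ [5.0000, 76.0000])

|AB| ∈ [38, 43]
|BC| ∈ {33}
|AC| ∈ [5, 76]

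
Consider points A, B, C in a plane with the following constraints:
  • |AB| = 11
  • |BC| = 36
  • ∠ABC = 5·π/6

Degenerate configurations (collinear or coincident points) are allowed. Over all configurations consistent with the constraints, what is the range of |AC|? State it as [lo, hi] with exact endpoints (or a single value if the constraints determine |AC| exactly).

|AC| = √(396·√(3) + 1417)  (≈ 45.8573)

|AB| ∈ {11}
|BC| ∈ {36}
|AC| ∈ {√(396·√(3) + 1417)}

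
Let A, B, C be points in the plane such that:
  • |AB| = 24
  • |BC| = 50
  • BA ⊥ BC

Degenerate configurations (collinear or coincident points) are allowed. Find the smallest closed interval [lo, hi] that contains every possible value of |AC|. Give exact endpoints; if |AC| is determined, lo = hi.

|AC| = 2·√(769)  (≈ 55.4617)

|AB| ∈ {24}
|BC| ∈ {50}
|AC| ∈ {2·√(769)}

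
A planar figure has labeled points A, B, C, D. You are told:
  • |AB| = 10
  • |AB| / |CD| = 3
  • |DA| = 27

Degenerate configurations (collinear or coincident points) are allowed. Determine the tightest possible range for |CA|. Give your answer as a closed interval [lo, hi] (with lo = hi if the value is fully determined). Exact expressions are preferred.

|CA| ∈ [71/3, 91/3]  (≈ [23.6667, 30.3333])

|AB| ∈ {10}
|AD| ∈ {27}
|CD| ∈ {10/3}
|BD| ∈ [17, 37]
|AC| ∈ [71/3, 91/3]
|BC| ∈ [41/3, 121/3]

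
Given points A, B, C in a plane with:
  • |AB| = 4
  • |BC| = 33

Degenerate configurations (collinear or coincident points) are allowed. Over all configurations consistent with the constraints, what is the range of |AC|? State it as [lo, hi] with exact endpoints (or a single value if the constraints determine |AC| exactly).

|AB| ∈ {4}
|BC| ∈ {33}
|AC| ∈ [29, 37]

|AC| ∈ [29, 37]  (≈ [29.0000, 37.0000])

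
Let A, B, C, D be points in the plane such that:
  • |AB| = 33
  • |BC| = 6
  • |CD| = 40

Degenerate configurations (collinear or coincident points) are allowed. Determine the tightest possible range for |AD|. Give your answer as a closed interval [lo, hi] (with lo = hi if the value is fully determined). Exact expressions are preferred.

|AB| ∈ {33}
|BC| ∈ {6}
|CD| ∈ {40}
|AC| ∈ [27, 39]
|BD| ∈ [34, 46]
|AD| ∈ [1, 79]

|AD| ∈ [1, 79]  (≈ [1.0000, 79.0000])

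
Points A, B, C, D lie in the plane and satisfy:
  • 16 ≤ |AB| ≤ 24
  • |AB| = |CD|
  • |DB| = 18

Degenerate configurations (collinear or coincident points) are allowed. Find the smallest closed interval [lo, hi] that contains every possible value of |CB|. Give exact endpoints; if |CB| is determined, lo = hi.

|AB| ∈ [16, 24]
|BD| ∈ {18}
|CD| ∈ [16, 24]
|AD| ∈ [0, 42]
|BC| ∈ [0, 42]
|AC| ∈ [0, 66]

|CB| ∈ [0, 42]  (≈ [0.0000, 42.0000])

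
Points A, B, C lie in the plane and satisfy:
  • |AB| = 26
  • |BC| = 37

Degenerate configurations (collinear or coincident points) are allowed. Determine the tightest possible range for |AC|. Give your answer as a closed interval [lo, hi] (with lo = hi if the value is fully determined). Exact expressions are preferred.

|AB| ∈ {26}
|BC| ∈ {37}
|AC| ∈ [11, 63]

|AC| ∈ [11, 63]  (≈ [11.0000, 63.0000])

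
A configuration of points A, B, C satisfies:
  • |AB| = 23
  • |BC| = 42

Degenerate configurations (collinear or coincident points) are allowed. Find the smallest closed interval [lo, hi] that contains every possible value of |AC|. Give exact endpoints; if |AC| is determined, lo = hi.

|AB| ∈ {23}
|BC| ∈ {42}
|AC| ∈ [19, 65]

|AC| ∈ [19, 65]  (≈ [19.0000, 65.0000])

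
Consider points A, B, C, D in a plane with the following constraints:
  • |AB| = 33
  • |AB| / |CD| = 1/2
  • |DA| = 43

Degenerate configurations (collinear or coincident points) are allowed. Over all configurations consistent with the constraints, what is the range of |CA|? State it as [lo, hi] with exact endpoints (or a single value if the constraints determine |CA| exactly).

|AB| ∈ {33}
|AD| ∈ {43}
|CD| ∈ {66}
|BD| ∈ [10, 76]
|AC| ∈ [23, 109]
|BC| ∈ [0, 142]

|CA| ∈ [23, 109]  (≈ [23.0000, 109.0000])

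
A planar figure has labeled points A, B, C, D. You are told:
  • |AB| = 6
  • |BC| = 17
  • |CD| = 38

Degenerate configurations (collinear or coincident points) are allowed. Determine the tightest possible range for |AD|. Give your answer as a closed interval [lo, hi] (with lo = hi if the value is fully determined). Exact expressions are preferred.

|AD| ∈ [15, 61]  (≈ [15.0000, 61.0000])

|AB| ∈ {6}
|BC| ∈ {17}
|CD| ∈ {38}
|AC| ∈ [11, 23]
|BD| ∈ [21, 55]
|AD| ∈ [15, 61]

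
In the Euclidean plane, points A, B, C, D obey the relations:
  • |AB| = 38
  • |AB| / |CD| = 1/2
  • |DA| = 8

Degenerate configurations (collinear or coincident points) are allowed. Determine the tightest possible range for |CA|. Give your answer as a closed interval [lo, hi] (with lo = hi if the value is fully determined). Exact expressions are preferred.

|AB| ∈ {38}
|AD| ∈ {8}
|CD| ∈ {76}
|BD| ∈ [30, 46]
|AC| ∈ [68, 84]
|BC| ∈ [30, 122]

|CA| ∈ [68, 84]  (≈ [68.0000, 84.0000])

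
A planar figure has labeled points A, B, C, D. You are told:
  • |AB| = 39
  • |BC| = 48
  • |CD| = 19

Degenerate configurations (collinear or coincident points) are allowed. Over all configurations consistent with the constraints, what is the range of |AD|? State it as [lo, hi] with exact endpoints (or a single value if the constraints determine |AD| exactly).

|AD| ∈ [0, 106]  (≈ [0.0000, 106.0000])

|AB| ∈ {39}
|BC| ∈ {48}
|CD| ∈ {19}
|AC| ∈ [9, 87]
|BD| ∈ [29, 67]
|AD| ∈ [0, 106]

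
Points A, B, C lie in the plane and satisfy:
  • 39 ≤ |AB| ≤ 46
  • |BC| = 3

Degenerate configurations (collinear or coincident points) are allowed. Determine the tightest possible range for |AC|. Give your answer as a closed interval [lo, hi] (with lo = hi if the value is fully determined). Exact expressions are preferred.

|AC| ∈ [36, 49]  (≈ [36.0000, 49.0000])

|AB| ∈ [39, 46]
|BC| ∈ {3}
|AC| ∈ [36, 49]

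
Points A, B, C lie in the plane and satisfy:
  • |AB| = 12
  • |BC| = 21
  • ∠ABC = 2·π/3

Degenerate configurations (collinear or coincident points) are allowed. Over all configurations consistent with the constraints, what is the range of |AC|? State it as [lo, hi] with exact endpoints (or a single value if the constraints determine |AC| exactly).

|AB| ∈ {12}
|BC| ∈ {21}
|AC| ∈ {3·√(93)}

|AC| = 3·√(93)  (≈ 28.9310)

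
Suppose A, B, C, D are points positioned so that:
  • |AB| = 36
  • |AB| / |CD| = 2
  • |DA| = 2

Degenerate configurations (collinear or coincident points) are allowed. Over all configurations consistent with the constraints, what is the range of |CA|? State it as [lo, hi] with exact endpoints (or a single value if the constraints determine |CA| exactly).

|CA| ∈ [16, 20]  (≈ [16.0000, 20.0000])

|AB| ∈ {36}
|AD| ∈ {2}
|CD| ∈ {18}
|BD| ∈ [34, 38]
|AC| ∈ [16, 20]
|BC| ∈ [16, 56]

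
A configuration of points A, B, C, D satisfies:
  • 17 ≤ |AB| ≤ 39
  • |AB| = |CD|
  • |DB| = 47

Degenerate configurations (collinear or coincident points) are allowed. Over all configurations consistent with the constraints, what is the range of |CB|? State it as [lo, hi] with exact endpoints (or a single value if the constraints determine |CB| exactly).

|AB| ∈ [17, 39]
|BD| ∈ {47}
|CD| ∈ [17, 39]
|AD| ∈ [8, 86]
|BC| ∈ [8, 86]
|AC| ∈ [0, 125]

|CB| ∈ [8, 86]  (≈ [8.0000, 86.0000])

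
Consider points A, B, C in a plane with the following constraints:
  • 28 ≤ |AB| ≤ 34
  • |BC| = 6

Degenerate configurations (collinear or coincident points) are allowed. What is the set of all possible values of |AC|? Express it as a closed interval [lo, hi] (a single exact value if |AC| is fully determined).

|AB| ∈ [28, 34]
|BC| ∈ {6}
|AC| ∈ [22, 40]

|AC| ∈ [22, 40]  (≈ [22.0000, 40.0000])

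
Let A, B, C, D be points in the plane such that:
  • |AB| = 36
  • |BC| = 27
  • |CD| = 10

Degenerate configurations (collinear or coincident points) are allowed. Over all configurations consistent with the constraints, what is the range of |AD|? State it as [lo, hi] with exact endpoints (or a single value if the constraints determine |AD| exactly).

|AB| ∈ {36}
|BC| ∈ {27}
|CD| ∈ {10}
|AC| ∈ [9, 63]
|BD| ∈ [17, 37]
|AD| ∈ [0, 73]

|AD| ∈ [0, 73]  (≈ [0.0000, 73.0000])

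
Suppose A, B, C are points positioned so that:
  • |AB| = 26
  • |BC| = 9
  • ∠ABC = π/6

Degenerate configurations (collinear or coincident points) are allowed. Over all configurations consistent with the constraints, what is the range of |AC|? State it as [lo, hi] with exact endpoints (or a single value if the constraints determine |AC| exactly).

|AC| = √(757 - 234·√(3))  (≈ 18.7537)

|AB| ∈ {26}
|BC| ∈ {9}
|AC| ∈ {√(757 - 234·√(3))}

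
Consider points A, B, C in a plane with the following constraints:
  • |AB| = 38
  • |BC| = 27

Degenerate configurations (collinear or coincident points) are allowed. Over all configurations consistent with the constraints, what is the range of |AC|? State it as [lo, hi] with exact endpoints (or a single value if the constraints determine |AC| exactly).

|AB| ∈ {38}
|BC| ∈ {27}
|AC| ∈ [11, 65]

|AC| ∈ [11, 65]  (≈ [11.0000, 65.0000])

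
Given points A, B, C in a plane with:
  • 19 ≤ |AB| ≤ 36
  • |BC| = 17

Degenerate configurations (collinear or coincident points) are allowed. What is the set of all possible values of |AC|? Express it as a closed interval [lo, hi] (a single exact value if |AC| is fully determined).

|AC| ∈ [2, 53]  (≈ [2.0000, 53.0000])

|AB| ∈ [19, 36]
|BC| ∈ {17}
|AC| ∈ [2, 53]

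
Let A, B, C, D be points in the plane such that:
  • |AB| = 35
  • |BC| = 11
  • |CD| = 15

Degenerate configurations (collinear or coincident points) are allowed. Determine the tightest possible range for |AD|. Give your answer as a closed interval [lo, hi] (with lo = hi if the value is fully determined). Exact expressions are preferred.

|AD| ∈ [9, 61]  (≈ [9.0000, 61.0000])

|AB| ∈ {35}
|BC| ∈ {11}
|CD| ∈ {15}
|AC| ∈ [24, 46]
|BD| ∈ [4, 26]
|AD| ∈ [9, 61]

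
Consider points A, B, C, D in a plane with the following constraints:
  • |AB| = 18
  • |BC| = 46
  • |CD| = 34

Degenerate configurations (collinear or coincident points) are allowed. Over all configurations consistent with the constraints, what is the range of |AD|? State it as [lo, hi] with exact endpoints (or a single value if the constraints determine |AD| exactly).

|AB| ∈ {18}
|BC| ∈ {46}
|CD| ∈ {34}
|AC| ∈ [28, 64]
|BD| ∈ [12, 80]
|AD| ∈ [0, 98]

|AD| ∈ [0, 98]  (≈ [0.0000, 98.0000])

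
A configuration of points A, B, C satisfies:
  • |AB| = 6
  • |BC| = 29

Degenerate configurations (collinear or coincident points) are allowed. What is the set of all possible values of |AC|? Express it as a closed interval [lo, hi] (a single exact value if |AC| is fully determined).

|AC| ∈ [23, 35]  (≈ [23.0000, 35.0000])

|AB| ∈ {6}
|BC| ∈ {29}
|AC| ∈ [23, 35]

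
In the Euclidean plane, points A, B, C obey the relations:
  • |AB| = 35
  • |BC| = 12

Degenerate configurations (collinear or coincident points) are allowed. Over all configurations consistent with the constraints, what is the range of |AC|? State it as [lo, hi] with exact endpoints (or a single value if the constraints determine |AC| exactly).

|AC| ∈ [23, 47]  (≈ [23.0000, 47.0000])

|AB| ∈ {35}
|BC| ∈ {12}
|AC| ∈ [23, 47]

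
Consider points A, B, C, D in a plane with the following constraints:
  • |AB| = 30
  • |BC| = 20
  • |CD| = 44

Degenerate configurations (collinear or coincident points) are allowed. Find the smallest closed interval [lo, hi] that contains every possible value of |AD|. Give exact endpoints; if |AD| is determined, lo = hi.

|AD| ∈ [0, 94]  (≈ [0.0000, 94.0000])

|AB| ∈ {30}
|BC| ∈ {20}
|CD| ∈ {44}
|AC| ∈ [10, 50]
|BD| ∈ [24, 64]
|AD| ∈ [0, 94]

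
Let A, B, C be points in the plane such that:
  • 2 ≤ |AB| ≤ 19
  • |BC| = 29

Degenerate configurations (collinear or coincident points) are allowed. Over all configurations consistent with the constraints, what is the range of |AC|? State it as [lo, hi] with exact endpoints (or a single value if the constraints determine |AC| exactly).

|AC| ∈ [10, 48]  (≈ [10.0000, 48.0000])

|AB| ∈ [2, 19]
|BC| ∈ {29}
|AC| ∈ [10, 48]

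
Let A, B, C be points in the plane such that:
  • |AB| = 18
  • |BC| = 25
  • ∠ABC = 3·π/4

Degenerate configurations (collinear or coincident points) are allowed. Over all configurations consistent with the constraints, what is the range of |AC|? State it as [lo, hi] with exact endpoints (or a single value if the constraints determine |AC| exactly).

|AC| = √(450·√(2) + 949)  (≈ 39.8170)

|AB| ∈ {18}
|BC| ∈ {25}
|AC| ∈ {√(450·√(2) + 949)}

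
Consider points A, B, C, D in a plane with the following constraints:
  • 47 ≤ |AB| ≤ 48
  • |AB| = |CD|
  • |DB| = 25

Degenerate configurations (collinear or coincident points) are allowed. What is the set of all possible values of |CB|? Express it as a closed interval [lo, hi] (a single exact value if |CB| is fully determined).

|CB| ∈ [22, 73]  (≈ [22.0000, 73.0000])

|AB| ∈ [47, 48]
|BD| ∈ {25}
|CD| ∈ [47, 48]
|AD| ∈ [22, 73]
|BC| ∈ [22, 73]
|AC| ∈ [0, 121]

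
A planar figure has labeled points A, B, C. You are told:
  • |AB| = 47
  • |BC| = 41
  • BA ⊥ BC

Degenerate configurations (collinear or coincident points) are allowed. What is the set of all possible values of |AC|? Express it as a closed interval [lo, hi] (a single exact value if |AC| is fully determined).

|AC| = √(3890)  (≈ 62.3699)

|AB| ∈ {47}
|BC| ∈ {41}
|AC| ∈ {√(3890)}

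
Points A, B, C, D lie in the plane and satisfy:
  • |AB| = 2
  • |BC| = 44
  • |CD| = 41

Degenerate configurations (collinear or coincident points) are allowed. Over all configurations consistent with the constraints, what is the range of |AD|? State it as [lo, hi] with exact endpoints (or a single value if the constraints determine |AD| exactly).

|AB| ∈ {2}
|BC| ∈ {44}
|CD| ∈ {41}
|AC| ∈ [42, 46]
|BD| ∈ [3, 85]
|AD| ∈ [1, 87]

|AD| ∈ [1, 87]  (≈ [1.0000, 87.0000])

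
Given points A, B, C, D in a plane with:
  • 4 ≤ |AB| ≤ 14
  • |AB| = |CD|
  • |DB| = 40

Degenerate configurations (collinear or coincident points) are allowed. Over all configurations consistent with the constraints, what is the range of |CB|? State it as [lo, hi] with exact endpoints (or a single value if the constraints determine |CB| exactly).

|AB| ∈ [4, 14]
|BD| ∈ {40}
|CD| ∈ [4, 14]
|AD| ∈ [26, 54]
|BC| ∈ [26, 54]
|AC| ∈ [12, 68]

|CB| ∈ [26, 54]  (≈ [26.0000, 54.0000])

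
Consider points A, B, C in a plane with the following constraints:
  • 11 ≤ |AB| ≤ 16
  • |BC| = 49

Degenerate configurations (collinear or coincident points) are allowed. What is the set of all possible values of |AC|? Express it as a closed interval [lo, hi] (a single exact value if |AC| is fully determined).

|AC| ∈ [33, 65]  (≈ [33.0000, 65.0000])

|AB| ∈ [11, 16]
|BC| ∈ {49}
|AC| ∈ [33, 65]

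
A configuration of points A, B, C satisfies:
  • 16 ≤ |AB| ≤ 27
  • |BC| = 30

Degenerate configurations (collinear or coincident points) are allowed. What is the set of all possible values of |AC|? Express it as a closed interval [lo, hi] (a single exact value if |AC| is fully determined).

|AB| ∈ [16, 27]
|BC| ∈ {30}
|AC| ∈ [3, 57]

|AC| ∈ [3, 57]  (≈ [3.0000, 57.0000])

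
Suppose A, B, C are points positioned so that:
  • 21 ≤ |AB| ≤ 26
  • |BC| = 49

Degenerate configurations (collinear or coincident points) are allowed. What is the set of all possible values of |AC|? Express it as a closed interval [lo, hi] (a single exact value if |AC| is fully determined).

|AB| ∈ [21, 26]
|BC| ∈ {49}
|AC| ∈ [23, 75]

|AC| ∈ [23, 75]  (≈ [23.0000, 75.0000])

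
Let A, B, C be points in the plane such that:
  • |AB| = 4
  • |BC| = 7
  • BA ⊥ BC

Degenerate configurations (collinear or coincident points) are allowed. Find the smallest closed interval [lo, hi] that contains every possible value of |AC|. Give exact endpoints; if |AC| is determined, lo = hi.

|AB| ∈ {4}
|BC| ∈ {7}
|AC| ∈ {√(65)}

|AC| = √(65)  (≈ 8.0623)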